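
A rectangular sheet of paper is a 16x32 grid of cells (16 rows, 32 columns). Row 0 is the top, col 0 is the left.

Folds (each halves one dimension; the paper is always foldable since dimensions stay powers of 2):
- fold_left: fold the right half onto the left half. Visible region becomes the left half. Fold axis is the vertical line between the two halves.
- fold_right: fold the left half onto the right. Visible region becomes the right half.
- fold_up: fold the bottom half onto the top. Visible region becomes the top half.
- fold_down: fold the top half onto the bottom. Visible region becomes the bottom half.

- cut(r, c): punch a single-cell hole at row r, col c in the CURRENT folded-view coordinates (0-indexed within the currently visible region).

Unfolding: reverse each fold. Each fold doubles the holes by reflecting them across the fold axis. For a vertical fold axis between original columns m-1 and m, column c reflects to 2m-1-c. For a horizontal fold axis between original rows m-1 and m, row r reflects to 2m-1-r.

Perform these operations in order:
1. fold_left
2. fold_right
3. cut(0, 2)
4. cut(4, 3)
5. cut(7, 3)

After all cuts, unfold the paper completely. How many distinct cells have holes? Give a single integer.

Op 1 fold_left: fold axis v@16; visible region now rows[0,16) x cols[0,16) = 16x16
Op 2 fold_right: fold axis v@8; visible region now rows[0,16) x cols[8,16) = 16x8
Op 3 cut(0, 2): punch at orig (0,10); cuts so far [(0, 10)]; region rows[0,16) x cols[8,16) = 16x8
Op 4 cut(4, 3): punch at orig (4,11); cuts so far [(0, 10), (4, 11)]; region rows[0,16) x cols[8,16) = 16x8
Op 5 cut(7, 3): punch at orig (7,11); cuts so far [(0, 10), (4, 11), (7, 11)]; region rows[0,16) x cols[8,16) = 16x8
Unfold 1 (reflect across v@8): 6 holes -> [(0, 5), (0, 10), (4, 4), (4, 11), (7, 4), (7, 11)]
Unfold 2 (reflect across v@16): 12 holes -> [(0, 5), (0, 10), (0, 21), (0, 26), (4, 4), (4, 11), (4, 20), (4, 27), (7, 4), (7, 11), (7, 20), (7, 27)]

Answer: 12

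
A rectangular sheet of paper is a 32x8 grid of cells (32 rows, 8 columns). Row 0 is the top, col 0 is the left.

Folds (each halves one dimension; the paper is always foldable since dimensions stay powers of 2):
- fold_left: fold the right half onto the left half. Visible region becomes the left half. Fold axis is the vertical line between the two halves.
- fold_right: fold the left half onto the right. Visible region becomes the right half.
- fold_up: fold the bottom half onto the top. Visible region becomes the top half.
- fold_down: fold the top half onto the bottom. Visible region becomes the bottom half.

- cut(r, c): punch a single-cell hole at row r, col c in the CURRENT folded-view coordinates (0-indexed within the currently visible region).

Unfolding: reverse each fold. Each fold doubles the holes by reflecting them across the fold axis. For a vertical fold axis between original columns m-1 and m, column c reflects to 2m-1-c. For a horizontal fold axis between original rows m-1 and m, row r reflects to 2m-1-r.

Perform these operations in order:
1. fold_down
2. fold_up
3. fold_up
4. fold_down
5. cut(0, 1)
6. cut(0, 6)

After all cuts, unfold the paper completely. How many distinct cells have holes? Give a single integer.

Answer: 32

Derivation:
Op 1 fold_down: fold axis h@16; visible region now rows[16,32) x cols[0,8) = 16x8
Op 2 fold_up: fold axis h@24; visible region now rows[16,24) x cols[0,8) = 8x8
Op 3 fold_up: fold axis h@20; visible region now rows[16,20) x cols[0,8) = 4x8
Op 4 fold_down: fold axis h@18; visible region now rows[18,20) x cols[0,8) = 2x8
Op 5 cut(0, 1): punch at orig (18,1); cuts so far [(18, 1)]; region rows[18,20) x cols[0,8) = 2x8
Op 6 cut(0, 6): punch at orig (18,6); cuts so far [(18, 1), (18, 6)]; region rows[18,20) x cols[0,8) = 2x8
Unfold 1 (reflect across h@18): 4 holes -> [(17, 1), (17, 6), (18, 1), (18, 6)]
Unfold 2 (reflect across h@20): 8 holes -> [(17, 1), (17, 6), (18, 1), (18, 6), (21, 1), (21, 6), (22, 1), (22, 6)]
Unfold 3 (reflect across h@24): 16 holes -> [(17, 1), (17, 6), (18, 1), (18, 6), (21, 1), (21, 6), (22, 1), (22, 6), (25, 1), (25, 6), (26, 1), (26, 6), (29, 1), (29, 6), (30, 1), (30, 6)]
Unfold 4 (reflect across h@16): 32 holes -> [(1, 1), (1, 6), (2, 1), (2, 6), (5, 1), (5, 6), (6, 1), (6, 6), (9, 1), (9, 6), (10, 1), (10, 6), (13, 1), (13, 6), (14, 1), (14, 6), (17, 1), (17, 6), (18, 1), (18, 6), (21, 1), (21, 6), (22, 1), (22, 6), (25, 1), (25, 6), (26, 1), (26, 6), (29, 1), (29, 6), (30, 1), (30, 6)]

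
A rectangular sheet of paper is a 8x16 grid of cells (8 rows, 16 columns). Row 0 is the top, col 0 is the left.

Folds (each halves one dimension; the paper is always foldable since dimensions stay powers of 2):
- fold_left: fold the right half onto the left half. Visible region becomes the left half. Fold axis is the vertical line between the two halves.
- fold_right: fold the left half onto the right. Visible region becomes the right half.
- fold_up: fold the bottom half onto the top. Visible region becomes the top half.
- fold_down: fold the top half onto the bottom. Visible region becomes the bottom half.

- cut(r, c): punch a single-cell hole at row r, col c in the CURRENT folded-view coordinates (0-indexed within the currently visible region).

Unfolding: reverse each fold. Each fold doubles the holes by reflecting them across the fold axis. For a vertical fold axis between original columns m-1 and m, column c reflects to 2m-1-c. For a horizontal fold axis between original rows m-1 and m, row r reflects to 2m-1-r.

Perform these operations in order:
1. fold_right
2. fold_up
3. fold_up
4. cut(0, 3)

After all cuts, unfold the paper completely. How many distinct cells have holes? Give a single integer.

Op 1 fold_right: fold axis v@8; visible region now rows[0,8) x cols[8,16) = 8x8
Op 2 fold_up: fold axis h@4; visible region now rows[0,4) x cols[8,16) = 4x8
Op 3 fold_up: fold axis h@2; visible region now rows[0,2) x cols[8,16) = 2x8
Op 4 cut(0, 3): punch at orig (0,11); cuts so far [(0, 11)]; region rows[0,2) x cols[8,16) = 2x8
Unfold 1 (reflect across h@2): 2 holes -> [(0, 11), (3, 11)]
Unfold 2 (reflect across h@4): 4 holes -> [(0, 11), (3, 11), (4, 11), (7, 11)]
Unfold 3 (reflect across v@8): 8 holes -> [(0, 4), (0, 11), (3, 4), (3, 11), (4, 4), (4, 11), (7, 4), (7, 11)]

Answer: 8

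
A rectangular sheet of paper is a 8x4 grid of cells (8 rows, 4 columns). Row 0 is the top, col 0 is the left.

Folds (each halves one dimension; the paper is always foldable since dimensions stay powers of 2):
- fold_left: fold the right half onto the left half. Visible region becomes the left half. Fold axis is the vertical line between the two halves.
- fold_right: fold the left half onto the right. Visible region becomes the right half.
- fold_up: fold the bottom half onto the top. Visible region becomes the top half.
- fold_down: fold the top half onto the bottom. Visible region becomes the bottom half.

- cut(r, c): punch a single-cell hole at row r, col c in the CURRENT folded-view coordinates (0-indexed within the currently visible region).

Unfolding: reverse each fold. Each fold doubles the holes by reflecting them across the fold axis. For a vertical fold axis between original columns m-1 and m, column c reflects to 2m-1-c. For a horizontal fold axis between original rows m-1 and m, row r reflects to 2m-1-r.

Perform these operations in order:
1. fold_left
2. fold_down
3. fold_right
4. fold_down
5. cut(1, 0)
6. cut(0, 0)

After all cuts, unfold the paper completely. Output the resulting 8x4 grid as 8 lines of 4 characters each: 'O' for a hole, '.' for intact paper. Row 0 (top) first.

Op 1 fold_left: fold axis v@2; visible region now rows[0,8) x cols[0,2) = 8x2
Op 2 fold_down: fold axis h@4; visible region now rows[4,8) x cols[0,2) = 4x2
Op 3 fold_right: fold axis v@1; visible region now rows[4,8) x cols[1,2) = 4x1
Op 4 fold_down: fold axis h@6; visible region now rows[6,8) x cols[1,2) = 2x1
Op 5 cut(1, 0): punch at orig (7,1); cuts so far [(7, 1)]; region rows[6,8) x cols[1,2) = 2x1
Op 6 cut(0, 0): punch at orig (6,1); cuts so far [(6, 1), (7, 1)]; region rows[6,8) x cols[1,2) = 2x1
Unfold 1 (reflect across h@6): 4 holes -> [(4, 1), (5, 1), (6, 1), (7, 1)]
Unfold 2 (reflect across v@1): 8 holes -> [(4, 0), (4, 1), (5, 0), (5, 1), (6, 0), (6, 1), (7, 0), (7, 1)]
Unfold 3 (reflect across h@4): 16 holes -> [(0, 0), (0, 1), (1, 0), (1, 1), (2, 0), (2, 1), (3, 0), (3, 1), (4, 0), (4, 1), (5, 0), (5, 1), (6, 0), (6, 1), (7, 0), (7, 1)]
Unfold 4 (reflect across v@2): 32 holes -> [(0, 0), (0, 1), (0, 2), (0, 3), (1, 0), (1, 1), (1, 2), (1, 3), (2, 0), (2, 1), (2, 2), (2, 3), (3, 0), (3, 1), (3, 2), (3, 3), (4, 0), (4, 1), (4, 2), (4, 3), (5, 0), (5, 1), (5, 2), (5, 3), (6, 0), (6, 1), (6, 2), (6, 3), (7, 0), (7, 1), (7, 2), (7, 3)]

Answer: OOOO
OOOO
OOOO
OOOO
OOOO
OOOO
OOOO
OOOO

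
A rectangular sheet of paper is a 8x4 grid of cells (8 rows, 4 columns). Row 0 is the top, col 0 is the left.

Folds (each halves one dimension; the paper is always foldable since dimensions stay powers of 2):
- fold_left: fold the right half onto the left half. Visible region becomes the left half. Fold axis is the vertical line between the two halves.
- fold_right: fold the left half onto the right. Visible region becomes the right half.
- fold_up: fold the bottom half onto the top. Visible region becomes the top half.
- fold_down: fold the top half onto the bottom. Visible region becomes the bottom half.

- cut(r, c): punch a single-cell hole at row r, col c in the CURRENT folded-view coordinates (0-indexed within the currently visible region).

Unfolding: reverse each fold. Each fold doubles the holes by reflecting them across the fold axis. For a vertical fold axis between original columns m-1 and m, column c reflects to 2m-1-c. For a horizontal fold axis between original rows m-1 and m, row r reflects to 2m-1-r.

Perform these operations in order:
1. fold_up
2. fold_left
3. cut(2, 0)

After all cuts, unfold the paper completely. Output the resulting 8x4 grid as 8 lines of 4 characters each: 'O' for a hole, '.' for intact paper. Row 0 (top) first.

Op 1 fold_up: fold axis h@4; visible region now rows[0,4) x cols[0,4) = 4x4
Op 2 fold_left: fold axis v@2; visible region now rows[0,4) x cols[0,2) = 4x2
Op 3 cut(2, 0): punch at orig (2,0); cuts so far [(2, 0)]; region rows[0,4) x cols[0,2) = 4x2
Unfold 1 (reflect across v@2): 2 holes -> [(2, 0), (2, 3)]
Unfold 2 (reflect across h@4): 4 holes -> [(2, 0), (2, 3), (5, 0), (5, 3)]

Answer: ....
....
O..O
....
....
O..O
....
....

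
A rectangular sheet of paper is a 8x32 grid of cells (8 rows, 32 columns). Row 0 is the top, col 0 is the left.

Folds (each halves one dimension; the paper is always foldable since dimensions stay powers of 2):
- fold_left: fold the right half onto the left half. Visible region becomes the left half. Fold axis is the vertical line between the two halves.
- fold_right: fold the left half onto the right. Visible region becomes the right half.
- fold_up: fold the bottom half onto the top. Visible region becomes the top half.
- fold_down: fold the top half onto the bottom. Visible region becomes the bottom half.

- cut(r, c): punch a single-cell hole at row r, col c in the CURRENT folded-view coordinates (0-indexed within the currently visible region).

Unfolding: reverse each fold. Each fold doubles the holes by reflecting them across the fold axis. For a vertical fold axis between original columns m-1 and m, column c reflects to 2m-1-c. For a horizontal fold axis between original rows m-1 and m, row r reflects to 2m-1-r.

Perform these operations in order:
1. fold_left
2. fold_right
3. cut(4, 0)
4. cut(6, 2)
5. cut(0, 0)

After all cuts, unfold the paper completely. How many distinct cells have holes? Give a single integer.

Answer: 12

Derivation:
Op 1 fold_left: fold axis v@16; visible region now rows[0,8) x cols[0,16) = 8x16
Op 2 fold_right: fold axis v@8; visible region now rows[0,8) x cols[8,16) = 8x8
Op 3 cut(4, 0): punch at orig (4,8); cuts so far [(4, 8)]; region rows[0,8) x cols[8,16) = 8x8
Op 4 cut(6, 2): punch at orig (6,10); cuts so far [(4, 8), (6, 10)]; region rows[0,8) x cols[8,16) = 8x8
Op 5 cut(0, 0): punch at orig (0,8); cuts so far [(0, 8), (4, 8), (6, 10)]; region rows[0,8) x cols[8,16) = 8x8
Unfold 1 (reflect across v@8): 6 holes -> [(0, 7), (0, 8), (4, 7), (4, 8), (6, 5), (6, 10)]
Unfold 2 (reflect across v@16): 12 holes -> [(0, 7), (0, 8), (0, 23), (0, 24), (4, 7), (4, 8), (4, 23), (4, 24), (6, 5), (6, 10), (6, 21), (6, 26)]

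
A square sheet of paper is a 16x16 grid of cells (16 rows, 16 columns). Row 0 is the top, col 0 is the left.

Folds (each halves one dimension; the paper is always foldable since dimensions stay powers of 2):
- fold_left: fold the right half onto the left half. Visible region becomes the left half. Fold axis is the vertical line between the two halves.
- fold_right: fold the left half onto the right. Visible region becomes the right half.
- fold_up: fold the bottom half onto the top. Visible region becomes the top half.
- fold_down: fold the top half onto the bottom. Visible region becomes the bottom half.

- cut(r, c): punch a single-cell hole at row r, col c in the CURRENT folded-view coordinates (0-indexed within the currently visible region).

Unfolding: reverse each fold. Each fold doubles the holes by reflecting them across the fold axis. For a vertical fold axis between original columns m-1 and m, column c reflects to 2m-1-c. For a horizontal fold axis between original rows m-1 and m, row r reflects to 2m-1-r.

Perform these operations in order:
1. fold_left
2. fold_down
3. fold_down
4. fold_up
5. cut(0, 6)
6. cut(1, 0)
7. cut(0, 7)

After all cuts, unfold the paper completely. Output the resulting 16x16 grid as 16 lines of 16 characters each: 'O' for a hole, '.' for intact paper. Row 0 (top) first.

Answer: ......OOOO......
O..............O
O..............O
......OOOO......
......OOOO......
O..............O
O..............O
......OOOO......
......OOOO......
O..............O
O..............O
......OOOO......
......OOOO......
O..............O
O..............O
......OOOO......

Derivation:
Op 1 fold_left: fold axis v@8; visible region now rows[0,16) x cols[0,8) = 16x8
Op 2 fold_down: fold axis h@8; visible region now rows[8,16) x cols[0,8) = 8x8
Op 3 fold_down: fold axis h@12; visible region now rows[12,16) x cols[0,8) = 4x8
Op 4 fold_up: fold axis h@14; visible region now rows[12,14) x cols[0,8) = 2x8
Op 5 cut(0, 6): punch at orig (12,6); cuts so far [(12, 6)]; region rows[12,14) x cols[0,8) = 2x8
Op 6 cut(1, 0): punch at orig (13,0); cuts so far [(12, 6), (13, 0)]; region rows[12,14) x cols[0,8) = 2x8
Op 7 cut(0, 7): punch at orig (12,7); cuts so far [(12, 6), (12, 7), (13, 0)]; region rows[12,14) x cols[0,8) = 2x8
Unfold 1 (reflect across h@14): 6 holes -> [(12, 6), (12, 7), (13, 0), (14, 0), (15, 6), (15, 7)]
Unfold 2 (reflect across h@12): 12 holes -> [(8, 6), (8, 7), (9, 0), (10, 0), (11, 6), (11, 7), (12, 6), (12, 7), (13, 0), (14, 0), (15, 6), (15, 7)]
Unfold 3 (reflect across h@8): 24 holes -> [(0, 6), (0, 7), (1, 0), (2, 0), (3, 6), (3, 7), (4, 6), (4, 7), (5, 0), (6, 0), (7, 6), (7, 7), (8, 6), (8, 7), (9, 0), (10, 0), (11, 6), (11, 7), (12, 6), (12, 7), (13, 0), (14, 0), (15, 6), (15, 7)]
Unfold 4 (reflect across v@8): 48 holes -> [(0, 6), (0, 7), (0, 8), (0, 9), (1, 0), (1, 15), (2, 0), (2, 15), (3, 6), (3, 7), (3, 8), (3, 9), (4, 6), (4, 7), (4, 8), (4, 9), (5, 0), (5, 15), (6, 0), (6, 15), (7, 6), (7, 7), (7, 8), (7, 9), (8, 6), (8, 7), (8, 8), (8, 9), (9, 0), (9, 15), (10, 0), (10, 15), (11, 6), (11, 7), (11, 8), (11, 9), (12, 6), (12, 7), (12, 8), (12, 9), (13, 0), (13, 15), (14, 0), (14, 15), (15, 6), (15, 7), (15, 8), (15, 9)]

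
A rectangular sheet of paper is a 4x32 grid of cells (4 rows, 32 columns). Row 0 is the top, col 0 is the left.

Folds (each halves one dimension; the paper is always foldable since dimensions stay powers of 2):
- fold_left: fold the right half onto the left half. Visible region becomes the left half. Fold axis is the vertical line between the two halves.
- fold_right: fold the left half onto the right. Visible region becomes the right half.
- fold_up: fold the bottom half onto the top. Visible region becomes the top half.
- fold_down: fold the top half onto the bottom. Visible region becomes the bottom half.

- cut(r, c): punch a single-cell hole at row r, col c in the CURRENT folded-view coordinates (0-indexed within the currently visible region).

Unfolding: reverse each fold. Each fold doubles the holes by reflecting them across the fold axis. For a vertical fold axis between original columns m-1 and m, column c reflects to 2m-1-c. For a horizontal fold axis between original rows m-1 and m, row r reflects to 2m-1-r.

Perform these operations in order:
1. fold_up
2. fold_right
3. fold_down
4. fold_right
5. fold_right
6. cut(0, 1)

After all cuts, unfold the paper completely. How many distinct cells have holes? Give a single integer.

Op 1 fold_up: fold axis h@2; visible region now rows[0,2) x cols[0,32) = 2x32
Op 2 fold_right: fold axis v@16; visible region now rows[0,2) x cols[16,32) = 2x16
Op 3 fold_down: fold axis h@1; visible region now rows[1,2) x cols[16,32) = 1x16
Op 4 fold_right: fold axis v@24; visible region now rows[1,2) x cols[24,32) = 1x8
Op 5 fold_right: fold axis v@28; visible region now rows[1,2) x cols[28,32) = 1x4
Op 6 cut(0, 1): punch at orig (1,29); cuts so far [(1, 29)]; region rows[1,2) x cols[28,32) = 1x4
Unfold 1 (reflect across v@28): 2 holes -> [(1, 26), (1, 29)]
Unfold 2 (reflect across v@24): 4 holes -> [(1, 18), (1, 21), (1, 26), (1, 29)]
Unfold 3 (reflect across h@1): 8 holes -> [(0, 18), (0, 21), (0, 26), (0, 29), (1, 18), (1, 21), (1, 26), (1, 29)]
Unfold 4 (reflect across v@16): 16 holes -> [(0, 2), (0, 5), (0, 10), (0, 13), (0, 18), (0, 21), (0, 26), (0, 29), (1, 2), (1, 5), (1, 10), (1, 13), (1, 18), (1, 21), (1, 26), (1, 29)]
Unfold 5 (reflect across h@2): 32 holes -> [(0, 2), (0, 5), (0, 10), (0, 13), (0, 18), (0, 21), (0, 26), (0, 29), (1, 2), (1, 5), (1, 10), (1, 13), (1, 18), (1, 21), (1, 26), (1, 29), (2, 2), (2, 5), (2, 10), (2, 13), (2, 18), (2, 21), (2, 26), (2, 29), (3, 2), (3, 5), (3, 10), (3, 13), (3, 18), (3, 21), (3, 26), (3, 29)]

Answer: 32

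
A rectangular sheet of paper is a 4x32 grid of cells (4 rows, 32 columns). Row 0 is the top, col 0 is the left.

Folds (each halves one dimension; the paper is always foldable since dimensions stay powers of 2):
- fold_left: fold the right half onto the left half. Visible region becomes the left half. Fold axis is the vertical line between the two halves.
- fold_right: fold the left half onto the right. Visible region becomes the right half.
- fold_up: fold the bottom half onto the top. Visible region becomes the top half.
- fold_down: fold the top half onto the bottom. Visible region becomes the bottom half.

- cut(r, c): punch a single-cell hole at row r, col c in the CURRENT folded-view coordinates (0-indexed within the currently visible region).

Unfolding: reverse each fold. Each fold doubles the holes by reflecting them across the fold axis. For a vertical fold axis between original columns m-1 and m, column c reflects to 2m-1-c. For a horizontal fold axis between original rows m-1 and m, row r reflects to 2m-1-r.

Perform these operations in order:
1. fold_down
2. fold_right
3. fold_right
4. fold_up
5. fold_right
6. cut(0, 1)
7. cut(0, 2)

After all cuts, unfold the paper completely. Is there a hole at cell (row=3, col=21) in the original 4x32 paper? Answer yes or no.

Op 1 fold_down: fold axis h@2; visible region now rows[2,4) x cols[0,32) = 2x32
Op 2 fold_right: fold axis v@16; visible region now rows[2,4) x cols[16,32) = 2x16
Op 3 fold_right: fold axis v@24; visible region now rows[2,4) x cols[24,32) = 2x8
Op 4 fold_up: fold axis h@3; visible region now rows[2,3) x cols[24,32) = 1x8
Op 5 fold_right: fold axis v@28; visible region now rows[2,3) x cols[28,32) = 1x4
Op 6 cut(0, 1): punch at orig (2,29); cuts so far [(2, 29)]; region rows[2,3) x cols[28,32) = 1x4
Op 7 cut(0, 2): punch at orig (2,30); cuts so far [(2, 29), (2, 30)]; region rows[2,3) x cols[28,32) = 1x4
Unfold 1 (reflect across v@28): 4 holes -> [(2, 25), (2, 26), (2, 29), (2, 30)]
Unfold 2 (reflect across h@3): 8 holes -> [(2, 25), (2, 26), (2, 29), (2, 30), (3, 25), (3, 26), (3, 29), (3, 30)]
Unfold 3 (reflect across v@24): 16 holes -> [(2, 17), (2, 18), (2, 21), (2, 22), (2, 25), (2, 26), (2, 29), (2, 30), (3, 17), (3, 18), (3, 21), (3, 22), (3, 25), (3, 26), (3, 29), (3, 30)]
Unfold 4 (reflect across v@16): 32 holes -> [(2, 1), (2, 2), (2, 5), (2, 6), (2, 9), (2, 10), (2, 13), (2, 14), (2, 17), (2, 18), (2, 21), (2, 22), (2, 25), (2, 26), (2, 29), (2, 30), (3, 1), (3, 2), (3, 5), (3, 6), (3, 9), (3, 10), (3, 13), (3, 14), (3, 17), (3, 18), (3, 21), (3, 22), (3, 25), (3, 26), (3, 29), (3, 30)]
Unfold 5 (reflect across h@2): 64 holes -> [(0, 1), (0, 2), (0, 5), (0, 6), (0, 9), (0, 10), (0, 13), (0, 14), (0, 17), (0, 18), (0, 21), (0, 22), (0, 25), (0, 26), (0, 29), (0, 30), (1, 1), (1, 2), (1, 5), (1, 6), (1, 9), (1, 10), (1, 13), (1, 14), (1, 17), (1, 18), (1, 21), (1, 22), (1, 25), (1, 26), (1, 29), (1, 30), (2, 1), (2, 2), (2, 5), (2, 6), (2, 9), (2, 10), (2, 13), (2, 14), (2, 17), (2, 18), (2, 21), (2, 22), (2, 25), (2, 26), (2, 29), (2, 30), (3, 1), (3, 2), (3, 5), (3, 6), (3, 9), (3, 10), (3, 13), (3, 14), (3, 17), (3, 18), (3, 21), (3, 22), (3, 25), (3, 26), (3, 29), (3, 30)]
Holes: [(0, 1), (0, 2), (0, 5), (0, 6), (0, 9), (0, 10), (0, 13), (0, 14), (0, 17), (0, 18), (0, 21), (0, 22), (0, 25), (0, 26), (0, 29), (0, 30), (1, 1), (1, 2), (1, 5), (1, 6), (1, 9), (1, 10), (1, 13), (1, 14), (1, 17), (1, 18), (1, 21), (1, 22), (1, 25), (1, 26), (1, 29), (1, 30), (2, 1), (2, 2), (2, 5), (2, 6), (2, 9), (2, 10), (2, 13), (2, 14), (2, 17), (2, 18), (2, 21), (2, 22), (2, 25), (2, 26), (2, 29), (2, 30), (3, 1), (3, 2), (3, 5), (3, 6), (3, 9), (3, 10), (3, 13), (3, 14), (3, 17), (3, 18), (3, 21), (3, 22), (3, 25), (3, 26), (3, 29), (3, 30)]

Answer: yes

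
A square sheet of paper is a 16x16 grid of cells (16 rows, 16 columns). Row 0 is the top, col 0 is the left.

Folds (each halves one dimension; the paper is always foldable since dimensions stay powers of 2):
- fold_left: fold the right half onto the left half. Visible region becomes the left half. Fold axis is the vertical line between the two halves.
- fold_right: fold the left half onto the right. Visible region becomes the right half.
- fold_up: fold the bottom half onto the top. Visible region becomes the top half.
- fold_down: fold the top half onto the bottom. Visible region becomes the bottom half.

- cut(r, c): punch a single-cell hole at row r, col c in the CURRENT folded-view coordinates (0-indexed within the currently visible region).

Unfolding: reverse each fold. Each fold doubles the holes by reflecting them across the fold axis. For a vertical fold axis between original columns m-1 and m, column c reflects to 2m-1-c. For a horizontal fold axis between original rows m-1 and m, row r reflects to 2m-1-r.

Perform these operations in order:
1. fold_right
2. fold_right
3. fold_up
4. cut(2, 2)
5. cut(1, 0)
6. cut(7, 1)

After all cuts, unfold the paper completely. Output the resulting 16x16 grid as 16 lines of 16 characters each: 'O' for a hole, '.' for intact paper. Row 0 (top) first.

Answer: ................
...OO......OO...
.O....O..O....O.
................
................
................
................
..O..O....O..O..
..O..O....O..O..
................
................
................
................
.O....O..O....O.
...OO......OO...
................

Derivation:
Op 1 fold_right: fold axis v@8; visible region now rows[0,16) x cols[8,16) = 16x8
Op 2 fold_right: fold axis v@12; visible region now rows[0,16) x cols[12,16) = 16x4
Op 3 fold_up: fold axis h@8; visible region now rows[0,8) x cols[12,16) = 8x4
Op 4 cut(2, 2): punch at orig (2,14); cuts so far [(2, 14)]; region rows[0,8) x cols[12,16) = 8x4
Op 5 cut(1, 0): punch at orig (1,12); cuts so far [(1, 12), (2, 14)]; region rows[0,8) x cols[12,16) = 8x4
Op 6 cut(7, 1): punch at orig (7,13); cuts so far [(1, 12), (2, 14), (7, 13)]; region rows[0,8) x cols[12,16) = 8x4
Unfold 1 (reflect across h@8): 6 holes -> [(1, 12), (2, 14), (7, 13), (8, 13), (13, 14), (14, 12)]
Unfold 2 (reflect across v@12): 12 holes -> [(1, 11), (1, 12), (2, 9), (2, 14), (7, 10), (7, 13), (8, 10), (8, 13), (13, 9), (13, 14), (14, 11), (14, 12)]
Unfold 3 (reflect across v@8): 24 holes -> [(1, 3), (1, 4), (1, 11), (1, 12), (2, 1), (2, 6), (2, 9), (2, 14), (7, 2), (7, 5), (7, 10), (7, 13), (8, 2), (8, 5), (8, 10), (8, 13), (13, 1), (13, 6), (13, 9), (13, 14), (14, 3), (14, 4), (14, 11), (14, 12)]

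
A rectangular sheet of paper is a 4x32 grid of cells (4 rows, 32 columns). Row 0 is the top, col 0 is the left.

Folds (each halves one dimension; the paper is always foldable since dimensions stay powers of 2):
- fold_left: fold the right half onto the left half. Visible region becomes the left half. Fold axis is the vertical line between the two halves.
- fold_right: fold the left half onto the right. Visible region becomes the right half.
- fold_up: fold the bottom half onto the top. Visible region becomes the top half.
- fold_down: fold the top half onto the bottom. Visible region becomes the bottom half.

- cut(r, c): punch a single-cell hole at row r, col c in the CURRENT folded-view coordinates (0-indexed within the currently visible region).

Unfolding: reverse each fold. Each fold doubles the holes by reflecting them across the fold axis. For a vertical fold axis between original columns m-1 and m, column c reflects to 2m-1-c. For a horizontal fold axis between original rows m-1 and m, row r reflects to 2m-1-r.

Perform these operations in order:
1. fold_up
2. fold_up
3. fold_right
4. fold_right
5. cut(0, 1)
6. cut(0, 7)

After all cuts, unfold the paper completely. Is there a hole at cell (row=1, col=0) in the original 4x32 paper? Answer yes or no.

Op 1 fold_up: fold axis h@2; visible region now rows[0,2) x cols[0,32) = 2x32
Op 2 fold_up: fold axis h@1; visible region now rows[0,1) x cols[0,32) = 1x32
Op 3 fold_right: fold axis v@16; visible region now rows[0,1) x cols[16,32) = 1x16
Op 4 fold_right: fold axis v@24; visible region now rows[0,1) x cols[24,32) = 1x8
Op 5 cut(0, 1): punch at orig (0,25); cuts so far [(0, 25)]; region rows[0,1) x cols[24,32) = 1x8
Op 6 cut(0, 7): punch at orig (0,31); cuts so far [(0, 25), (0, 31)]; region rows[0,1) x cols[24,32) = 1x8
Unfold 1 (reflect across v@24): 4 holes -> [(0, 16), (0, 22), (0, 25), (0, 31)]
Unfold 2 (reflect across v@16): 8 holes -> [(0, 0), (0, 6), (0, 9), (0, 15), (0, 16), (0, 22), (0, 25), (0, 31)]
Unfold 3 (reflect across h@1): 16 holes -> [(0, 0), (0, 6), (0, 9), (0, 15), (0, 16), (0, 22), (0, 25), (0, 31), (1, 0), (1, 6), (1, 9), (1, 15), (1, 16), (1, 22), (1, 25), (1, 31)]
Unfold 4 (reflect across h@2): 32 holes -> [(0, 0), (0, 6), (0, 9), (0, 15), (0, 16), (0, 22), (0, 25), (0, 31), (1, 0), (1, 6), (1, 9), (1, 15), (1, 16), (1, 22), (1, 25), (1, 31), (2, 0), (2, 6), (2, 9), (2, 15), (2, 16), (2, 22), (2, 25), (2, 31), (3, 0), (3, 6), (3, 9), (3, 15), (3, 16), (3, 22), (3, 25), (3, 31)]
Holes: [(0, 0), (0, 6), (0, 9), (0, 15), (0, 16), (0, 22), (0, 25), (0, 31), (1, 0), (1, 6), (1, 9), (1, 15), (1, 16), (1, 22), (1, 25), (1, 31), (2, 0), (2, 6), (2, 9), (2, 15), (2, 16), (2, 22), (2, 25), (2, 31), (3, 0), (3, 6), (3, 9), (3, 15), (3, 16), (3, 22), (3, 25), (3, 31)]

Answer: yes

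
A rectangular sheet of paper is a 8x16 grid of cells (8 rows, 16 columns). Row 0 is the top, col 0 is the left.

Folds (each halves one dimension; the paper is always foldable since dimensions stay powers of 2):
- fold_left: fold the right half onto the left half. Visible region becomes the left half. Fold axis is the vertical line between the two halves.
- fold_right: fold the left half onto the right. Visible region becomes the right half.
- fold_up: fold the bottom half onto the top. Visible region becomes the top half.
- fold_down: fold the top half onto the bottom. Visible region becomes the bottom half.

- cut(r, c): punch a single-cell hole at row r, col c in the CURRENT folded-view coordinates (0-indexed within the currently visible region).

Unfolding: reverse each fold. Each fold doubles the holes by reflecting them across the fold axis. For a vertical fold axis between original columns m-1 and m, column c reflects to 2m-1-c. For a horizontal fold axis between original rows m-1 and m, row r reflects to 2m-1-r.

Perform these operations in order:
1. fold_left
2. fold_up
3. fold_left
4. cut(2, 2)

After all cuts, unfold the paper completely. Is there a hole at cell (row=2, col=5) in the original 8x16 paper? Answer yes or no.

Op 1 fold_left: fold axis v@8; visible region now rows[0,8) x cols[0,8) = 8x8
Op 2 fold_up: fold axis h@4; visible region now rows[0,4) x cols[0,8) = 4x8
Op 3 fold_left: fold axis v@4; visible region now rows[0,4) x cols[0,4) = 4x4
Op 4 cut(2, 2): punch at orig (2,2); cuts so far [(2, 2)]; region rows[0,4) x cols[0,4) = 4x4
Unfold 1 (reflect across v@4): 2 holes -> [(2, 2), (2, 5)]
Unfold 2 (reflect across h@4): 4 holes -> [(2, 2), (2, 5), (5, 2), (5, 5)]
Unfold 3 (reflect across v@8): 8 holes -> [(2, 2), (2, 5), (2, 10), (2, 13), (5, 2), (5, 5), (5, 10), (5, 13)]
Holes: [(2, 2), (2, 5), (2, 10), (2, 13), (5, 2), (5, 5), (5, 10), (5, 13)]

Answer: yes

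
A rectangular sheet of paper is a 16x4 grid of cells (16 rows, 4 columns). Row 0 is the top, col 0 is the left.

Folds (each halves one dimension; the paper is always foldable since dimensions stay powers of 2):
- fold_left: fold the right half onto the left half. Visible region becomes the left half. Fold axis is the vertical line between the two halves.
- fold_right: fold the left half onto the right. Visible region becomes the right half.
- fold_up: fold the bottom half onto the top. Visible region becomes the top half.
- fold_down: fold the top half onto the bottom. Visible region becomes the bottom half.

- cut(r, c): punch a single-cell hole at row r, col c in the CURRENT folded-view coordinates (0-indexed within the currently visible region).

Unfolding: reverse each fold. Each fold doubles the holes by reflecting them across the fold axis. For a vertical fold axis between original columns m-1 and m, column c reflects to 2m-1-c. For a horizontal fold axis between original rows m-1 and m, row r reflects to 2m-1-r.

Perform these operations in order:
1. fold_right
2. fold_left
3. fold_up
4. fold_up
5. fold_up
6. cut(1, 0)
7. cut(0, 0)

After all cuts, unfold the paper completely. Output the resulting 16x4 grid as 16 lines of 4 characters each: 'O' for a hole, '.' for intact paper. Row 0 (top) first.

Op 1 fold_right: fold axis v@2; visible region now rows[0,16) x cols[2,4) = 16x2
Op 2 fold_left: fold axis v@3; visible region now rows[0,16) x cols[2,3) = 16x1
Op 3 fold_up: fold axis h@8; visible region now rows[0,8) x cols[2,3) = 8x1
Op 4 fold_up: fold axis h@4; visible region now rows[0,4) x cols[2,3) = 4x1
Op 5 fold_up: fold axis h@2; visible region now rows[0,2) x cols[2,3) = 2x1
Op 6 cut(1, 0): punch at orig (1,2); cuts so far [(1, 2)]; region rows[0,2) x cols[2,3) = 2x1
Op 7 cut(0, 0): punch at orig (0,2); cuts so far [(0, 2), (1, 2)]; region rows[0,2) x cols[2,3) = 2x1
Unfold 1 (reflect across h@2): 4 holes -> [(0, 2), (1, 2), (2, 2), (3, 2)]
Unfold 2 (reflect across h@4): 8 holes -> [(0, 2), (1, 2), (2, 2), (3, 2), (4, 2), (5, 2), (6, 2), (7, 2)]
Unfold 3 (reflect across h@8): 16 holes -> [(0, 2), (1, 2), (2, 2), (3, 2), (4, 2), (5, 2), (6, 2), (7, 2), (8, 2), (9, 2), (10, 2), (11, 2), (12, 2), (13, 2), (14, 2), (15, 2)]
Unfold 4 (reflect across v@3): 32 holes -> [(0, 2), (0, 3), (1, 2), (1, 3), (2, 2), (2, 3), (3, 2), (3, 3), (4, 2), (4, 3), (5, 2), (5, 3), (6, 2), (6, 3), (7, 2), (7, 3), (8, 2), (8, 3), (9, 2), (9, 3), (10, 2), (10, 3), (11, 2), (11, 3), (12, 2), (12, 3), (13, 2), (13, 3), (14, 2), (14, 3), (15, 2), (15, 3)]
Unfold 5 (reflect across v@2): 64 holes -> [(0, 0), (0, 1), (0, 2), (0, 3), (1, 0), (1, 1), (1, 2), (1, 3), (2, 0), (2, 1), (2, 2), (2, 3), (3, 0), (3, 1), (3, 2), (3, 3), (4, 0), (4, 1), (4, 2), (4, 3), (5, 0), (5, 1), (5, 2), (5, 3), (6, 0), (6, 1), (6, 2), (6, 3), (7, 0), (7, 1), (7, 2), (7, 3), (8, 0), (8, 1), (8, 2), (8, 3), (9, 0), (9, 1), (9, 2), (9, 3), (10, 0), (10, 1), (10, 2), (10, 3), (11, 0), (11, 1), (11, 2), (11, 3), (12, 0), (12, 1), (12, 2), (12, 3), (13, 0), (13, 1), (13, 2), (13, 3), (14, 0), (14, 1), (14, 2), (14, 3), (15, 0), (15, 1), (15, 2), (15, 3)]

Answer: OOOO
OOOO
OOOO
OOOO
OOOO
OOOO
OOOO
OOOO
OOOO
OOOO
OOOO
OOOO
OOOO
OOOO
OOOO
OOOO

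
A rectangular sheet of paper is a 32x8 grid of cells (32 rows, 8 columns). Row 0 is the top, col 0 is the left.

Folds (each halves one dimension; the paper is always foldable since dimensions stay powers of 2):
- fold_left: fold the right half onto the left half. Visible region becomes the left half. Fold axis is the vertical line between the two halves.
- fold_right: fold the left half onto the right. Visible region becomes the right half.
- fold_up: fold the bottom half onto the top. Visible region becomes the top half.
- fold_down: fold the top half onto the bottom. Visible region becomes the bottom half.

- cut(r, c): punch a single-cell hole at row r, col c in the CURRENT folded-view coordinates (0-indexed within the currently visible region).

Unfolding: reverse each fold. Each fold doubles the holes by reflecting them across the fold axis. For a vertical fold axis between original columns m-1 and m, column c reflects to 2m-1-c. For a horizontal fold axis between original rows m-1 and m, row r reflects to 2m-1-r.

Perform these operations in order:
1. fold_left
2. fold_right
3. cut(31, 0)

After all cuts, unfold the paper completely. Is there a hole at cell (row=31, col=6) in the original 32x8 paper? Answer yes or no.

Answer: yes

Derivation:
Op 1 fold_left: fold axis v@4; visible region now rows[0,32) x cols[0,4) = 32x4
Op 2 fold_right: fold axis v@2; visible region now rows[0,32) x cols[2,4) = 32x2
Op 3 cut(31, 0): punch at orig (31,2); cuts so far [(31, 2)]; region rows[0,32) x cols[2,4) = 32x2
Unfold 1 (reflect across v@2): 2 holes -> [(31, 1), (31, 2)]
Unfold 2 (reflect across v@4): 4 holes -> [(31, 1), (31, 2), (31, 5), (31, 6)]
Holes: [(31, 1), (31, 2), (31, 5), (31, 6)]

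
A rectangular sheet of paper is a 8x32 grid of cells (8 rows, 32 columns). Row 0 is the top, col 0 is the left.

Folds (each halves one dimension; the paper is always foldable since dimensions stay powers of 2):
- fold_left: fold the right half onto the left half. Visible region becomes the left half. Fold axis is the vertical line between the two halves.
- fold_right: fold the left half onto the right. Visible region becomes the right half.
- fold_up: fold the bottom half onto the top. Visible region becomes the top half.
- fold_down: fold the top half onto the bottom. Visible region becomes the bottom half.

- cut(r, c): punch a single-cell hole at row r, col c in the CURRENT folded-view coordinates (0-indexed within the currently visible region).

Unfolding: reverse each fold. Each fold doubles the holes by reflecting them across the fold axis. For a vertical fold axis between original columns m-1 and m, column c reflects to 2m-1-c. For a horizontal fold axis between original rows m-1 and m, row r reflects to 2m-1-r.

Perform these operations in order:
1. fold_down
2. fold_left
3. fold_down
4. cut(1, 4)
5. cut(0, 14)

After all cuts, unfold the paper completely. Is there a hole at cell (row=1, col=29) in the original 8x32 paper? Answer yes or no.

Answer: no

Derivation:
Op 1 fold_down: fold axis h@4; visible region now rows[4,8) x cols[0,32) = 4x32
Op 2 fold_left: fold axis v@16; visible region now rows[4,8) x cols[0,16) = 4x16
Op 3 fold_down: fold axis h@6; visible region now rows[6,8) x cols[0,16) = 2x16
Op 4 cut(1, 4): punch at orig (7,4); cuts so far [(7, 4)]; region rows[6,8) x cols[0,16) = 2x16
Op 5 cut(0, 14): punch at orig (6,14); cuts so far [(6, 14), (7, 4)]; region rows[6,8) x cols[0,16) = 2x16
Unfold 1 (reflect across h@6): 4 holes -> [(4, 4), (5, 14), (6, 14), (7, 4)]
Unfold 2 (reflect across v@16): 8 holes -> [(4, 4), (4, 27), (5, 14), (5, 17), (6, 14), (6, 17), (7, 4), (7, 27)]
Unfold 3 (reflect across h@4): 16 holes -> [(0, 4), (0, 27), (1, 14), (1, 17), (2, 14), (2, 17), (3, 4), (3, 27), (4, 4), (4, 27), (5, 14), (5, 17), (6, 14), (6, 17), (7, 4), (7, 27)]
Holes: [(0, 4), (0, 27), (1, 14), (1, 17), (2, 14), (2, 17), (3, 4), (3, 27), (4, 4), (4, 27), (5, 14), (5, 17), (6, 14), (6, 17), (7, 4), (7, 27)]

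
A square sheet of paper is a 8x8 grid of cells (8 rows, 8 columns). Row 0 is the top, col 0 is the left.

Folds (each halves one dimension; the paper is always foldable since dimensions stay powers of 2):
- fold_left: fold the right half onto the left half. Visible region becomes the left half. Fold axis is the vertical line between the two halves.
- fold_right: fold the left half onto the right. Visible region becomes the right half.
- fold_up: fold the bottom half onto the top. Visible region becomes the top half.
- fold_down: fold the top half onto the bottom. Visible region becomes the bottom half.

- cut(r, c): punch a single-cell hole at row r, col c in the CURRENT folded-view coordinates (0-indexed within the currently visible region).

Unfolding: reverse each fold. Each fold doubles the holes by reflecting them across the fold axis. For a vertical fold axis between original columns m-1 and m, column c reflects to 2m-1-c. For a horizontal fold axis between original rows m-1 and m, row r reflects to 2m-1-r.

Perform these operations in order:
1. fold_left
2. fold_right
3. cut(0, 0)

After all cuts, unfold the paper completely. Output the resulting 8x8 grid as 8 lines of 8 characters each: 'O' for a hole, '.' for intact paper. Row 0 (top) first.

Op 1 fold_left: fold axis v@4; visible region now rows[0,8) x cols[0,4) = 8x4
Op 2 fold_right: fold axis v@2; visible region now rows[0,8) x cols[2,4) = 8x2
Op 3 cut(0, 0): punch at orig (0,2); cuts so far [(0, 2)]; region rows[0,8) x cols[2,4) = 8x2
Unfold 1 (reflect across v@2): 2 holes -> [(0, 1), (0, 2)]
Unfold 2 (reflect across v@4): 4 holes -> [(0, 1), (0, 2), (0, 5), (0, 6)]

Answer: .OO..OO.
........
........
........
........
........
........
........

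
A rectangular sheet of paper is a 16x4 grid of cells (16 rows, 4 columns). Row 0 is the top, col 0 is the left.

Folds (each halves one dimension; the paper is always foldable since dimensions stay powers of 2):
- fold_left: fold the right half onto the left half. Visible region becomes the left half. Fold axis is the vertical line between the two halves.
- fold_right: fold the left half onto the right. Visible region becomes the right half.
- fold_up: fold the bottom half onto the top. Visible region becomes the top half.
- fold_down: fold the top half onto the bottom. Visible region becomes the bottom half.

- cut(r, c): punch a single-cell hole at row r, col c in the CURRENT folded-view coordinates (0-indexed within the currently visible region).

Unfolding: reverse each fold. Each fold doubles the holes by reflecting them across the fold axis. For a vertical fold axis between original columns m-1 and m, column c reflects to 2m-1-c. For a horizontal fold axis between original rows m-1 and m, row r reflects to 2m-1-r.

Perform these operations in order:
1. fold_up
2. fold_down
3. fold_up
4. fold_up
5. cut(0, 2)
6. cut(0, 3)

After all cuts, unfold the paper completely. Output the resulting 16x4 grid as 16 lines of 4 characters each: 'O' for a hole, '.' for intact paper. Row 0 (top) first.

Answer: ..OO
..OO
..OO
..OO
..OO
..OO
..OO
..OO
..OO
..OO
..OO
..OO
..OO
..OO
..OO
..OO

Derivation:
Op 1 fold_up: fold axis h@8; visible region now rows[0,8) x cols[0,4) = 8x4
Op 2 fold_down: fold axis h@4; visible region now rows[4,8) x cols[0,4) = 4x4
Op 3 fold_up: fold axis h@6; visible region now rows[4,6) x cols[0,4) = 2x4
Op 4 fold_up: fold axis h@5; visible region now rows[4,5) x cols[0,4) = 1x4
Op 5 cut(0, 2): punch at orig (4,2); cuts so far [(4, 2)]; region rows[4,5) x cols[0,4) = 1x4
Op 6 cut(0, 3): punch at orig (4,3); cuts so far [(4, 2), (4, 3)]; region rows[4,5) x cols[0,4) = 1x4
Unfold 1 (reflect across h@5): 4 holes -> [(4, 2), (4, 3), (5, 2), (5, 3)]
Unfold 2 (reflect across h@6): 8 holes -> [(4, 2), (4, 3), (5, 2), (5, 3), (6, 2), (6, 3), (7, 2), (7, 3)]
Unfold 3 (reflect across h@4): 16 holes -> [(0, 2), (0, 3), (1, 2), (1, 3), (2, 2), (2, 3), (3, 2), (3, 3), (4, 2), (4, 3), (5, 2), (5, 3), (6, 2), (6, 3), (7, 2), (7, 3)]
Unfold 4 (reflect across h@8): 32 holes -> [(0, 2), (0, 3), (1, 2), (1, 3), (2, 2), (2, 3), (3, 2), (3, 3), (4, 2), (4, 3), (5, 2), (5, 3), (6, 2), (6, 3), (7, 2), (7, 3), (8, 2), (8, 3), (9, 2), (9, 3), (10, 2), (10, 3), (11, 2), (11, 3), (12, 2), (12, 3), (13, 2), (13, 3), (14, 2), (14, 3), (15, 2), (15, 3)]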